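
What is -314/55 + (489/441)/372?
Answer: -17161811/3007620 ≈ -5.7061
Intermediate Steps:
-314/55 + (489/441)/372 = -314*1/55 + (489*(1/441))*(1/372) = -314/55 + (163/147)*(1/372) = -314/55 + 163/54684 = -17161811/3007620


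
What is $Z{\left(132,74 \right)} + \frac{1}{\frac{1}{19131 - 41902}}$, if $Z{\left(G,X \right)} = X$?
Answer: $-22697$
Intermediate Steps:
$Z{\left(132,74 \right)} + \frac{1}{\frac{1}{19131 - 41902}} = 74 + \frac{1}{\frac{1}{19131 - 41902}} = 74 + \frac{1}{\frac{1}{-22771}} = 74 + \frac{1}{- \frac{1}{22771}} = 74 - 22771 = -22697$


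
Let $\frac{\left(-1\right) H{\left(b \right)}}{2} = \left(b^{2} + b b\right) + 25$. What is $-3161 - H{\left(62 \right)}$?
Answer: $12265$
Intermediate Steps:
$H{\left(b \right)} = -50 - 4 b^{2}$ ($H{\left(b \right)} = - 2 \left(\left(b^{2} + b b\right) + 25\right) = - 2 \left(\left(b^{2} + b^{2}\right) + 25\right) = - 2 \left(2 b^{2} + 25\right) = - 2 \left(25 + 2 b^{2}\right) = -50 - 4 b^{2}$)
$-3161 - H{\left(62 \right)} = -3161 - \left(-50 - 4 \cdot 62^{2}\right) = -3161 - \left(-50 - 15376\right) = -3161 - -15426 = -3161 + 15426 = 12265$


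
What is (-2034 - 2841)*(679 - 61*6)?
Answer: -1525875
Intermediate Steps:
(-2034 - 2841)*(679 - 61*6) = -4875*(679 - 366) = -4875*313 = -1525875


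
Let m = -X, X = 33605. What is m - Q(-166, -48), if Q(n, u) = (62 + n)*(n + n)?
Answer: -68133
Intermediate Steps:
Q(n, u) = 2*n*(62 + n) (Q(n, u) = (62 + n)*(2*n) = 2*n*(62 + n))
m = -33605 (m = -1*33605 = -33605)
m - Q(-166, -48) = -33605 - 2*(-166)*(62 - 166) = -33605 - 2*(-166)*(-104) = -33605 - 1*34528 = -33605 - 34528 = -68133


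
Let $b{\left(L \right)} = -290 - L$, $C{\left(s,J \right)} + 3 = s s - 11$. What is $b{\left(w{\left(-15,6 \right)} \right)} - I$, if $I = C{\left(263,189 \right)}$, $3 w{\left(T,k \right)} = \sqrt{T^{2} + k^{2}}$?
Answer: $-69445 - \sqrt{29} \approx -69450.0$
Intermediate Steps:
$w{\left(T,k \right)} = \frac{\sqrt{T^{2} + k^{2}}}{3}$
$C{\left(s,J \right)} = -14 + s^{2}$ ($C{\left(s,J \right)} = -3 + \left(s s - 11\right) = -3 + \left(s^{2} - 11\right) = -3 + \left(-11 + s^{2}\right) = -14 + s^{2}$)
$I = 69155$ ($I = -14 + 263^{2} = -14 + 69169 = 69155$)
$b{\left(w{\left(-15,6 \right)} \right)} - I = \left(-290 - \frac{\sqrt{\left(-15\right)^{2} + 6^{2}}}{3}\right) - 69155 = \left(-290 - \frac{\sqrt{225 + 36}}{3}\right) - 69155 = \left(-290 - \frac{\sqrt{261}}{3}\right) - 69155 = \left(-290 - \frac{3 \sqrt{29}}{3}\right) - 69155 = \left(-290 - \sqrt{29}\right) - 69155 = -69445 - \sqrt{29}$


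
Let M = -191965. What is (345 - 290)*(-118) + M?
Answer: -198455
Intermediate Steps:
(345 - 290)*(-118) + M = (345 - 290)*(-118) - 191965 = 55*(-118) - 191965 = -6490 - 191965 = -198455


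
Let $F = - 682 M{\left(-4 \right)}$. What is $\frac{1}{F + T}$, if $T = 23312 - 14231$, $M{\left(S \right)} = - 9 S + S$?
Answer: $- \frac{1}{12743} \approx -7.8474 \cdot 10^{-5}$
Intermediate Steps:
$M{\left(S \right)} = - 8 S$
$T = 9081$
$F = -21824$ ($F = - 682 \left(\left(-8\right) \left(-4\right)\right) = \left(-682\right) 32 = -21824$)
$\frac{1}{F + T} = \frac{1}{-21824 + 9081} = \frac{1}{-12743} = - \frac{1}{12743}$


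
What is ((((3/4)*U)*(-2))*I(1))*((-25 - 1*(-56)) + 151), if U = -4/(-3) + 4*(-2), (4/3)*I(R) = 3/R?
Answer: 4095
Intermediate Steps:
I(R) = 9/(4*R) (I(R) = 3*(3/R)/4 = 9/(4*R))
U = -20/3 (U = -4*(-1/3) - 8 = 4/3 - 8 = -20/3 ≈ -6.6667)
((((3/4)*U)*(-2))*I(1))*((-25 - 1*(-56)) + 151) = ((((3/4)*(-20/3))*(-2))*((9/4)/1))*((-25 - 1*(-56)) + 151) = ((((3*(1/4))*(-20/3))*(-2))*((9/4)*1))*((-25 + 56) + 151) = ((((3/4)*(-20/3))*(-2))*(9/4))*(31 + 151) = (-5*(-2)*(9/4))*182 = (10*(9/4))*182 = (45/2)*182 = 4095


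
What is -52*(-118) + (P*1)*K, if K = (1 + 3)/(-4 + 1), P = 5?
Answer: 18388/3 ≈ 6129.3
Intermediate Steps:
K = -4/3 (K = 4/(-3) = 4*(-1/3) = -4/3 ≈ -1.3333)
-52*(-118) + (P*1)*K = -52*(-118) + (5*1)*(-4/3) = 6136 + 5*(-4/3) = 6136 - 20/3 = 18388/3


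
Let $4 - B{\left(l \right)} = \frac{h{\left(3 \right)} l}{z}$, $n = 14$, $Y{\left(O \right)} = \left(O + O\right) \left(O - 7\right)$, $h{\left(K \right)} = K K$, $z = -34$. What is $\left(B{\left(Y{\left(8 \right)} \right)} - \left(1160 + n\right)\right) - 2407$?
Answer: $- \frac{60737}{17} \approx -3572.8$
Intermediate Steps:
$h{\left(K \right)} = K^{2}$
$Y{\left(O \right)} = 2 O \left(-7 + O\right)$
$B{\left(l \right)} = 4 + \frac{9 l}{34}$ ($B{\left(l \right)} = 4 - \frac{3^{2} l}{-34} = 4 - 9 l \left(- \frac{1}{34}\right) = 4 - - \frac{9 l}{34} = 4 + \frac{9 l}{34}$)
$\left(B{\left(Y{\left(8 \right)} \right)} - \left(1160 + n\right)\right) - 2407 = \left(\left(4 + \frac{9 \cdot 2 \cdot 8 \left(-7 + 8\right)}{34}\right) - 1174\right) - 2407 = \left(\left(4 + \frac{9 \cdot 2 \cdot 8 \cdot 1}{34}\right) - 1174\right) - 2407 = \left(\left(4 + \frac{9}{34} \cdot 16\right) - 1174\right) - 2407 = \left(\left(4 + \frac{72}{17}\right) - 1174\right) - 2407 = \left(\frac{140}{17} - 1174\right) - 2407 = - \frac{19818}{17} - 2407 = - \frac{60737}{17}$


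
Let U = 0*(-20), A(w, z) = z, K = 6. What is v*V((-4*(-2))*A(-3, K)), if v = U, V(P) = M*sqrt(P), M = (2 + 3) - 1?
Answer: 0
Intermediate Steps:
M = 4 (M = 5 - 1 = 4)
V(P) = 4*sqrt(P)
U = 0
v = 0
v*V((-4*(-2))*A(-3, K)) = 0*(4*sqrt(-4*(-2)*6)) = 0*(4*sqrt(8*6)) = 0*(4*sqrt(48)) = 0*(4*(4*sqrt(3))) = 0*(16*sqrt(3)) = 0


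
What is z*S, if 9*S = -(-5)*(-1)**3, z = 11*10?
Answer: -550/9 ≈ -61.111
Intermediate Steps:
z = 110
S = -5/9 (S = (-(-5)*(-1)**3)/9 = (-(-5)*(-1))/9 = (-1*5)/9 = (1/9)*(-5) = -5/9 ≈ -0.55556)
z*S = 110*(-5/9) = -550/9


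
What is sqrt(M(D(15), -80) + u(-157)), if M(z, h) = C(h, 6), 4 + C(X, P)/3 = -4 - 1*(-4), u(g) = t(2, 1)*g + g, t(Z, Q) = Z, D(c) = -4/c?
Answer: I*sqrt(483) ≈ 21.977*I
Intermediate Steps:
u(g) = 3*g (u(g) = 2*g + g = 3*g)
C(X, P) = -12 (C(X, P) = -12 + 3*(-4 - 1*(-4)) = -12 + 3*(-4 + 4) = -12 + 3*0 = -12 + 0 = -12)
M(z, h) = -12
sqrt(M(D(15), -80) + u(-157)) = sqrt(-12 + 3*(-157)) = sqrt(-12 - 471) = sqrt(-483) = I*sqrt(483)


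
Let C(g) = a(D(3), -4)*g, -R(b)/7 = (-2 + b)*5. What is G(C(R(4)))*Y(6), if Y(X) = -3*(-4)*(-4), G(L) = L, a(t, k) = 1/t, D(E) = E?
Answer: 1120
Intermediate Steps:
R(b) = 70 - 35*b (R(b) = -7*(-2 + b)*5 = -7*(-10 + 5*b) = 70 - 35*b)
C(g) = g/3
Y(X) = -48 (Y(X) = 12*(-4) = -48)
G(C(R(4)))*Y(6) = ((70 - 35*4)/3)*(-48) = ((70 - 140)/3)*(-48) = ((⅓)*(-70))*(-48) = -70/3*(-48) = 1120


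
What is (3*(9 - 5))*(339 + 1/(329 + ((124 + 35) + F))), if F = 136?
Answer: 211537/52 ≈ 4068.0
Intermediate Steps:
(3*(9 - 5))*(339 + 1/(329 + ((124 + 35) + F))) = (3*(9 - 5))*(339 + 1/(329 + ((124 + 35) + 136))) = (3*4)*(339 + 1/(329 + (159 + 136))) = 12*(339 + 1/(329 + 295)) = 12*(339 + 1/624) = 12*(211537/624) = 211537/52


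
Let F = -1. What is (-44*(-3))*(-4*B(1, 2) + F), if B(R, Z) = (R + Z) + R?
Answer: -2244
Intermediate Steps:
B(R, Z) = Z + 2*R
(-44*(-3))*(-4*B(1, 2) + F) = (-44*(-3))*(-4*(2 + 2*1) - 1) = 132*(-4*(2 + 2) - 1) = 132*(-4*4 - 1) = 132*(-16 - 1) = 132*(-17) = -2244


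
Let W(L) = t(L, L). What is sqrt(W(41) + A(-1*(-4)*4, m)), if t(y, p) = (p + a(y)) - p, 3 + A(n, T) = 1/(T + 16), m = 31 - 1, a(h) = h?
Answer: sqrt(80454)/46 ≈ 6.1662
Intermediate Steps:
m = 30
A(n, T) = -3 + 1/(16 + T) (A(n, T) = -3 + 1/(T + 16) = -3 + 1/(16 + T))
t(y, p) = y (t(y, p) = (p + y) - p = y)
W(L) = L
sqrt(W(41) + A(-1*(-4)*4, m)) = sqrt(41 + (-47 - 3*30)/(16 + 30)) = sqrt(41 + (-47 - 90)/46) = sqrt(41 + (1/46)*(-137)) = sqrt(41 - 137/46) = sqrt(1749/46) = sqrt(80454)/46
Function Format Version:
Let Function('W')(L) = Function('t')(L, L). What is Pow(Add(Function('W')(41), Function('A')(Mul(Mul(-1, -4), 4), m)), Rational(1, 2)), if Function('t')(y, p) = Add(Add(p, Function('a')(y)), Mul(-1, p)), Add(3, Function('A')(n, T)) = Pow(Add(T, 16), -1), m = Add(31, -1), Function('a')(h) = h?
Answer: Mul(Rational(1, 46), Pow(80454, Rational(1, 2))) ≈ 6.1662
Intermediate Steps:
m = 30
Function('A')(n, T) = Add(-3, Pow(Add(16, T), -1)) (Function('A')(n, T) = Add(-3, Pow(Add(T, 16), -1)) = Add(-3, Pow(Add(16, T), -1)))
Function('t')(y, p) = y (Function('t')(y, p) = Add(Add(p, y), Mul(-1, p)) = y)
Function('W')(L) = L
Pow(Add(Function('W')(41), Function('A')(Mul(Mul(-1, -4), 4), m)), Rational(1, 2)) = Pow(Add(41, Mul(Pow(Add(16, 30), -1), Add(-47, Mul(-3, 30)))), Rational(1, 2)) = Pow(Add(41, Mul(Pow(46, -1), Add(-47, -90))), Rational(1, 2)) = Pow(Add(41, Mul(Rational(1, 46), -137)), Rational(1, 2)) = Pow(Add(41, Rational(-137, 46)), Rational(1, 2)) = Pow(Rational(1749, 46), Rational(1, 2)) = Mul(Rational(1, 46), Pow(80454, Rational(1, 2)))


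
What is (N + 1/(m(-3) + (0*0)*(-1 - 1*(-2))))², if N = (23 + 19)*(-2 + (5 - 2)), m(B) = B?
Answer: 15625/9 ≈ 1736.1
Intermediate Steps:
N = 42 (N = 42*(-2 + 3) = 42*1 = 42)
(N + 1/(m(-3) + (0*0)*(-1 - 1*(-2))))² = (42 + 1/(-3 + (0*0)*(-1 - 1*(-2))))² = (42 + 1/(-3 + 0*(-1 + 2)))² = (42 + 1/(-3 + 0*1))² = (42 + 1/(-3 + 0))² = (42 + 1/(-3))² = (42 - ⅓)² = (125/3)² = 15625/9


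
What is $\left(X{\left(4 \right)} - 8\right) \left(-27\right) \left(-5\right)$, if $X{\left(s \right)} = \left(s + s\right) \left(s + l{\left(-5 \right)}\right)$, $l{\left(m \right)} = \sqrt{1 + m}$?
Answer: $3240 + 2160 i \approx 3240.0 + 2160.0 i$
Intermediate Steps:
$X{\left(s \right)} = 2 s \left(s + 2 i\right)$ ($X{\left(s \right)} = \left(s + s\right) \left(s + \sqrt{1 - 5}\right) = 2 s \left(s + \sqrt{-4}\right) = 2 s \left(s + 2 i\right)$)
$\left(X{\left(4 \right)} - 8\right) \left(-27\right) \left(-5\right) = \left(2 \cdot 4 \left(4 + 2 i\right) - 8\right) \left(-27\right) \left(-5\right) = \left(\left(32 + 16 i\right) - 8\right) \left(-27\right) \left(-5\right) = \left(24 + 16 i\right) \left(-27\right) \left(-5\right) = \left(-648 - 432 i\right) \left(-5\right) = 3240 + 2160 i$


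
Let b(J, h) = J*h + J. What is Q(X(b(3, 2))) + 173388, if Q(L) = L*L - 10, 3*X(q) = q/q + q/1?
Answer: 1560502/9 ≈ 1.7339e+5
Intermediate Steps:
b(J, h) = J + J*h
X(q) = ⅓ + q/3 (X(q) = (q/q + q/1)/3 = (1 + q*1)/3 = (1 + q)/3 = ⅓ + q/3)
Q(L) = -10 + L² (Q(L) = L² - 10 = -10 + L²)
Q(X(b(3, 2))) + 173388 = (-10 + (⅓ + (3*(1 + 2))/3)²) + 173388 = (-10 + (⅓ + (3*3)/3)²) + 173388 = (-10 + (⅓ + (⅓)*9)²) + 173388 = (-10 + (⅓ + 3)²) + 173388 = (-10 + (10/3)²) + 173388 = (-10 + 100/9) + 173388 = 10/9 + 173388 = 1560502/9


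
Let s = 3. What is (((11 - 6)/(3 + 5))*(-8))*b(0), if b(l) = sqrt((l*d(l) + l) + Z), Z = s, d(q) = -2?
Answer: -5*sqrt(3) ≈ -8.6602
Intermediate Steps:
Z = 3
b(l) = sqrt(3 - l) (b(l) = sqrt((l*(-2) + l) + 3) = sqrt((-2*l + l) + 3) = sqrt(-l + 3) = sqrt(3 - l))
(((11 - 6)/(3 + 5))*(-8))*b(0) = (((11 - 6)/(3 + 5))*(-8))*sqrt(3 - 1*0) = ((5/8)*(-8))*sqrt(3 + 0) = ((5*(1/8))*(-8))*sqrt(3) = ((5/8)*(-8))*sqrt(3) = -5*sqrt(3)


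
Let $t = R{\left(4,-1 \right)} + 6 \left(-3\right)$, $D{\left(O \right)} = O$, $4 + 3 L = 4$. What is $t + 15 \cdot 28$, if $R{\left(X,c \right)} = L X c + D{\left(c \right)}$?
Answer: $401$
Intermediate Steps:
$L = 0$ ($L = - \frac{4}{3} + \frac{1}{3} \cdot 4 = - \frac{4}{3} + \frac{4}{3} = 0$)
$R{\left(X,c \right)} = c$ ($R{\left(X,c \right)} = 0 X c + c = 0 c + c = 0 + c = c$)
$t = -19$ ($t = -1 + 6 \left(-3\right) = -1 - 18 = -19$)
$t + 15 \cdot 28 = -19 + 15 \cdot 28 = -19 + 420 = 401$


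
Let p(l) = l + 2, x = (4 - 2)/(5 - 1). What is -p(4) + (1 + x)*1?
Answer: -9/2 ≈ -4.5000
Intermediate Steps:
x = 1/2 (x = 2/4 = 2*(1/4) = 1/2 ≈ 0.50000)
p(l) = 2 + l
-p(4) + (1 + x)*1 = -(2 + 4) + (1 + 1/2)*1 = -1*6 + (3/2)*1 = -6 + 3/2 = -9/2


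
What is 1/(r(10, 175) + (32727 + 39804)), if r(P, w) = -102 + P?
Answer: 1/72439 ≈ 1.3805e-5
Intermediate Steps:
1/(r(10, 175) + (32727 + 39804)) = 1/((-102 + 10) + (32727 + 39804)) = 1/(-92 + 72531) = 1/72439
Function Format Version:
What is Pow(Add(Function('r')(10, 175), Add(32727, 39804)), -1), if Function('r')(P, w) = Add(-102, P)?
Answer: Rational(1, 72439) ≈ 1.3805e-5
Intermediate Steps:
Pow(Add(Function('r')(10, 175), Add(32727, 39804)), -1) = Pow(Add(Add(-102, 10), Add(32727, 39804)), -1) = Pow(Add(-92, 72531), -1) = Pow(72439, -1) = Rational(1, 72439)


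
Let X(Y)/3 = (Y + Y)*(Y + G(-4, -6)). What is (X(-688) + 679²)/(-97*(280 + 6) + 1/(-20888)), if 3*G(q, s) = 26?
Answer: -22735397384/193158299 ≈ -117.70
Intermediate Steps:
G(q, s) = 26/3 (G(q, s) = (⅓)*26 = 26/3)
X(Y) = 6*Y*(26/3 + Y) (X(Y) = 3*((Y + Y)*(Y + 26/3)) = 3*((2*Y)*(26/3 + Y)) = 3*(2*Y*(26/3 + Y)) = 6*Y*(26/3 + Y))
(X(-688) + 679²)/(-97*(280 + 6) + 1/(-20888)) = (2*(-688)*(26 + 3*(-688)) + 679²)/(-97*(280 + 6) + 1/(-20888)) = (2*(-688)*(26 - 2064) + 461041)/(-97*286 - 1/20888) = (2*(-688)*(-2038) + 461041)/(-27742 - 1/20888) = (2804288 + 461041)/(-579474897/20888) = 3265329*(-20888/579474897) = -22735397384/193158299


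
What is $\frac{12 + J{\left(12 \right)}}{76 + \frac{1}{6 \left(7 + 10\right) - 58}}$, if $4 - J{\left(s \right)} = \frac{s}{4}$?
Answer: $\frac{572}{3345} \approx 0.171$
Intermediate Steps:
$J{\left(s \right)} = 4 - \frac{s}{4}$
$\frac{12 + J{\left(12 \right)}}{76 + \frac{1}{6 \left(7 + 10\right) - 58}} = \frac{12 + \left(4 - 3\right)}{76 + \frac{1}{6 \left(7 + 10\right) - 58}} = \frac{12 + \left(4 - 3\right)}{76 + \frac{1}{6 \cdot 17 - 58}} = \frac{12 + 1}{76 + \frac{1}{102 - 58}} = \frac{13}{76 + \frac{1}{44}} = \frac{13}{\frac{3345}{44}} = 13 \cdot \frac{44}{3345} = \frac{572}{3345}$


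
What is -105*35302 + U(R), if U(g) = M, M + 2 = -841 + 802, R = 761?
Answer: -3706751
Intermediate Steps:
M = -41 (M = -2 + (-841 + 802) = -2 - 39 = -41)
U(g) = -41
-105*35302 + U(R) = -105*35302 - 41 = -3706710 - 41 = -3706751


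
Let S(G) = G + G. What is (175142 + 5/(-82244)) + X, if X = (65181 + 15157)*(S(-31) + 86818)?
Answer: 573238925735475/82244 ≈ 6.9700e+9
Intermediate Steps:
S(G) = 2*G
X = 6969803528 (X = (65181 + 15157)*(2*(-31) + 86818) = 80338*(-62 + 86818) = 80338*86756 = 6969803528)
(175142 + 5/(-82244)) + X = (175142 + 5/(-82244)) + 6969803528 = (175142 + 5*(-1/82244)) + 6969803528 = (175142 - 5/82244) + 6969803528 = 14404378643/82244 + 6969803528 = 573238925735475/82244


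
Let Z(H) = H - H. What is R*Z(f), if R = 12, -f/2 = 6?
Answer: 0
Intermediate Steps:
f = -12 (f = -2*6 = -12)
Z(H) = 0
R*Z(f) = 12*0 = 0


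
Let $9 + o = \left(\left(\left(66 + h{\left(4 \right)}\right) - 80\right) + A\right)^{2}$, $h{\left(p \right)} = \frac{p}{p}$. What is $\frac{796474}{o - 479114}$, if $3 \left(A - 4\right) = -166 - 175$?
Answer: $- \frac{1024038}{596669} \approx -1.7163$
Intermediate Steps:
$h{\left(p \right)} = 1$
$A = - \frac{329}{3}$ ($A = 4 + \frac{-166 - 175}{3} = 4 + \frac{1}{3} \left(-341\right) = 4 - \frac{341}{3} = - \frac{329}{3} \approx -109.67$)
$o = \frac{135343}{9}$ ($o = -9 + \left(\left(\left(66 + 1\right) - 80\right) - \frac{329}{3}\right)^{2} = -9 + \left(\left(67 - 80\right) - \frac{329}{3}\right)^{2} = -9 + \left(-13 - \frac{329}{3}\right)^{2} = -9 + \left(- \frac{368}{3}\right)^{2} = -9 + \frac{135424}{9} = \frac{135343}{9} \approx 15038.0$)
$\frac{796474}{o - 479114} = \frac{796474}{\frac{135343}{9} - 479114} = \frac{796474}{- \frac{4176683}{9}} = 796474 \left(- \frac{9}{4176683}\right) = - \frac{1024038}{596669}$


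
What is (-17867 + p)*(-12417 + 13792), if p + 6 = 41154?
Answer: 32011375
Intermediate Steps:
p = 41148 (p = -6 + 41154 = 41148)
(-17867 + p)*(-12417 + 13792) = (-17867 + 41148)*(-12417 + 13792) = 23281*1375 = 32011375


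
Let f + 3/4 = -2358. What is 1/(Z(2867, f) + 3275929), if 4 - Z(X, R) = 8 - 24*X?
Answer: 1/3344733 ≈ 2.9898e-7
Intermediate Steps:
f = -9435/4 (f = -3/4 - 2358 = -9435/4 ≈ -2358.8)
Z(X, R) = -4 + 24*X (Z(X, R) = 4 - (8 - 24*X) = 4 + (-8 + 24*X) = -4 + 24*X)
1/(Z(2867, f) + 3275929) = 1/((-4 + 24*2867) + 3275929) = 1/((-4 + 68808) + 3275929) = 1/(68804 + 3275929) = 1/3344733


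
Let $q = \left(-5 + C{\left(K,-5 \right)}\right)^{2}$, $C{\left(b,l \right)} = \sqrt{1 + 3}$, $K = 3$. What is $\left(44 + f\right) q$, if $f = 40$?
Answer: $756$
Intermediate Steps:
$C{\left(b,l \right)} = 2$ ($C{\left(b,l \right)} = \sqrt{4} = 2$)
$q = 9$ ($q = \left(-5 + 2\right)^{2} = \left(-3\right)^{2} = 9$)
$\left(44 + f\right) q = \left(44 + 40\right) 9 = 84 \cdot 9 = 756$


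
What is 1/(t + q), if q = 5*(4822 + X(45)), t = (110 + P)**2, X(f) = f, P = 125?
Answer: 1/79560 ≈ 1.2569e-5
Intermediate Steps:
t = 55225 (t = (110 + 125)**2 = 235**2 = 55225)
q = 24335 (q = 5*(4822 + 45) = 5*4867 = 24335)
1/(t + q) = 1/(55225 + 24335) = 1/79560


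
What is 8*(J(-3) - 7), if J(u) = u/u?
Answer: -48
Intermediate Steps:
J(u) = 1
8*(J(-3) - 7) = 8*(1 - 7) = 8*(-6) = -48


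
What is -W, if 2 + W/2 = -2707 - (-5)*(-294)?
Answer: 8358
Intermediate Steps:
W = -8358 (W = -4 + 2*(-2707 - (-5)*(-294)) = -4 + 2*(-2707 - 1*1470) = -4 + 2*(-2707 - 1470) = -4 + 2*(-4177) = -4 - 8354 = -8358)
-W = -1*(-8358) = 8358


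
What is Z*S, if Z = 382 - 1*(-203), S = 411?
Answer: 240435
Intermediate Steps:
Z = 585 (Z = 382 + 203 = 585)
Z*S = 585*411 = 240435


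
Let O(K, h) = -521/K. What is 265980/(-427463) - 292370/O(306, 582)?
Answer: 38242932761280/222708223 ≈ 1.7172e+5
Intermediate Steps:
265980/(-427463) - 292370/O(306, 582) = 265980/(-427463) - 292370/((-521/306)) = 265980*(-1/427463) - 292370/((-521*1/306)) = -265980/427463 - 292370/(-521/306) = -265980/427463 - 292370*(-306/521) = -265980/427463 + 89465220/521 = 38242932761280/222708223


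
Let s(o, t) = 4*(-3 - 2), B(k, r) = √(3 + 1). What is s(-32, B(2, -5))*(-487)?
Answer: 9740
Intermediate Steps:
B(k, r) = 2 (B(k, r) = √4 = 2)
s(o, t) = -20 (s(o, t) = 4*(-5) = -20)
s(-32, B(2, -5))*(-487) = -20*(-487) = 9740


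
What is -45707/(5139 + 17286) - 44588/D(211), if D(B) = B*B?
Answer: -3034807247/998383425 ≈ -3.0397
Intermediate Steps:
D(B) = B**2
-45707/(5139 + 17286) - 44588/D(211) = -45707/(5139 + 17286) - 44588/(211**2) = -45707/22425 - 44588/44521 = -3034807247/998383425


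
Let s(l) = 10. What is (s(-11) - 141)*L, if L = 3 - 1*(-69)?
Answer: -9432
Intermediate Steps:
L = 72 (L = 3 + 69 = 72)
(s(-11) - 141)*L = (10 - 141)*72 = -131*72 = -9432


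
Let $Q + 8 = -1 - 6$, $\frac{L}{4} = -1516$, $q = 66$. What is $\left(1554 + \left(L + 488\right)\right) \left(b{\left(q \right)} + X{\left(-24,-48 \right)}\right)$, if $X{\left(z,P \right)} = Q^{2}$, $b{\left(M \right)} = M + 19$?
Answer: $-1246820$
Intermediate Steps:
$L = -6064$ ($L = 4 \left(-1516\right) = -6064$)
$b{\left(M \right)} = 19 + M$
$Q = -15$ ($Q = -8 - 7 = -15$)
$X{\left(z,P \right)} = 225$ ($X{\left(z,P \right)} = \left(-15\right)^{2} = 225$)
$\left(1554 + \left(L + 488\right)\right) \left(b{\left(q \right)} + X{\left(-24,-48 \right)}\right) = \left(1554 + \left(-6064 + 488\right)\right) \left(\left(19 + 66\right) + 225\right) = \left(1554 - 5576\right) \left(85 + 225\right) = \left(-4022\right) 310 = -1246820$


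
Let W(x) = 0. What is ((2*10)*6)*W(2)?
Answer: 0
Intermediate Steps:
((2*10)*6)*W(2) = ((2*10)*6)*0 = (20*6)*0 = 120*0 = 0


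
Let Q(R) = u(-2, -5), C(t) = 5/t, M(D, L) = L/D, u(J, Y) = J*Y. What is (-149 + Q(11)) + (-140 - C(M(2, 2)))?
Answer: -284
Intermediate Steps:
Q(R) = 10 (Q(R) = -2*(-5) = 10)
(-149 + Q(11)) + (-140 - C(M(2, 2))) = (-149 + 10) + (-140 - 5/(2/2)) = -139 + (-140 - 5/(2*(1/2))) = -139 + (-140 - 5/1) = -139 + (-140 - 5) = -139 - 145 = -284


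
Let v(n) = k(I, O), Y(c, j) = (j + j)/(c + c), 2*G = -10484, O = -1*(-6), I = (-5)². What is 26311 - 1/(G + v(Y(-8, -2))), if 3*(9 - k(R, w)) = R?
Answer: 413714167/15724 ≈ 26311.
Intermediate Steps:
I = 25
O = 6
G = -5242 (G = (½)*(-10484) = -5242)
k(R, w) = 9 - R/3
Y(c, j) = j/c (Y(c, j) = (2*j)/((2*c)) = (2*j)*(1/(2*c)) = j/c)
v(n) = ⅔ (v(n) = 9 - ⅓*25 = 9 - 25/3 = ⅔)
26311 - 1/(G + v(Y(-8, -2))) = 26311 - 1/(-5242 + ⅔) = 26311 - 1/(-15724/3) = 26311 - 1*(-3/15724) = 26311 + 3/15724 = 413714167/15724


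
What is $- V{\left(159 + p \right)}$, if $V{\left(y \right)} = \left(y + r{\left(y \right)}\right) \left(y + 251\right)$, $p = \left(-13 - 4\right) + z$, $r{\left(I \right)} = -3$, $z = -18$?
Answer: $-45375$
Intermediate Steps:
$p = -35$ ($p = \left(-13 - 4\right) - 18 = -17 - 18 = -35$)
$V{\left(y \right)} = \left(-3 + y\right) \left(251 + y\right)$ ($V{\left(y \right)} = \left(y - 3\right) \left(y + 251\right) = \left(-3 + y\right) \left(251 + y\right)$)
$- V{\left(159 + p \right)} = - (-753 + \left(159 - 35\right)^{2} + 248 \left(159 - 35\right)) = - (-753 + 124^{2} + 248 \cdot 124) = - (-753 + 15376 + 30752) = \left(-1\right) 45375 = -45375$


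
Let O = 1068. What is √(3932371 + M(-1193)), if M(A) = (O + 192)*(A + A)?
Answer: √926011 ≈ 962.29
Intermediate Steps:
M(A) = 2520*A (M(A) = (1068 + 192)*(A + A) = 1260*(2*A) = 2520*A)
√(3932371 + M(-1193)) = √(3932371 + 2520*(-1193)) = √(3932371 - 3006360) = √926011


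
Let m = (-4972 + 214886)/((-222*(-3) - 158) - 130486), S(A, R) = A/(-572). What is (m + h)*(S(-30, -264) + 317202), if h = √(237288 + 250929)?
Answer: -3173892228053/6195618 + 90719787*√488217/286 ≈ 2.2112e+8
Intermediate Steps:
S(A, R) = -A/572 (S(A, R) = A*(-1/572) = -A/572)
h = √488217 ≈ 698.73
m = -104957/64989 (m = 209914/((666 - 158) - 130486) = 209914/(508 - 130486) = 209914/(-129978) = 209914*(-1/129978) = -104957/64989 ≈ -1.6150)
(m + h)*(S(-30, -264) + 317202) = (-104957/64989 + √488217)*(-1/572*(-30) + 317202) = (-104957/64989 + √488217)*(15/286 + 317202) = (-104957/64989 + √488217)*(90719787/286) = -3173892228053/6195618 + 90719787*√488217/286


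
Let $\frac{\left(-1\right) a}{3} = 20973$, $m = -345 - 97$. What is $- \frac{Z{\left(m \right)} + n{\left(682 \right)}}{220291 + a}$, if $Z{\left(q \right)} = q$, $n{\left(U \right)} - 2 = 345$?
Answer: $\frac{95}{157372} \approx 0.00060367$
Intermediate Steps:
$n{\left(U \right)} = 347$ ($n{\left(U \right)} = 2 + 345 = 347$)
$m = -442$
$a = -62919$ ($a = \left(-3\right) 20973 = -62919$)
$- \frac{Z{\left(m \right)} + n{\left(682 \right)}}{220291 + a} = - \frac{-442 + 347}{220291 - 62919} = - \frac{-95}{157372} = \left(-1\right) \left(- \frac{95}{157372}\right) = \frac{95}{157372}$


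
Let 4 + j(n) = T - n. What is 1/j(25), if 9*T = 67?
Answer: -9/194 ≈ -0.046392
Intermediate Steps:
T = 67/9 (T = (⅑)*67 = 67/9 ≈ 7.4444)
j(n) = 31/9 - n (j(n) = -4 + (67/9 - n) = 31/9 - n)
1/j(25) = 1/(31/9 - 1*25) = 1/(31/9 - 25) = 1/(-194/9) = -9/194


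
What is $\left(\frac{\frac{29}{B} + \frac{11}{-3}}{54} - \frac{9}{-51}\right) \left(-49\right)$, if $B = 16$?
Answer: $- \frac{306887}{44064} \approx -6.9646$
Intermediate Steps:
$\left(\frac{\frac{29}{B} + \frac{11}{-3}}{54} - \frac{9}{-51}\right) \left(-49\right) = \left(\frac{\frac{29}{16} + \frac{11}{-3}}{54} - \frac{9}{-51}\right) \left(-49\right) = \left(\left(29 \cdot \frac{1}{16} + 11 \left(- \frac{1}{3}\right)\right) \frac{1}{54} - - \frac{3}{17}\right) \left(-49\right) = \left(\left(\frac{29}{16} - \frac{11}{3}\right) \frac{1}{54} + \frac{3}{17}\right) \left(-49\right) = \left(\left(- \frac{89}{48}\right) \frac{1}{54} + \frac{3}{17}\right) \left(-49\right) = \left(- \frac{89}{2592} + \frac{3}{17}\right) \left(-49\right) = \frac{6263}{44064} \left(-49\right) = - \frac{306887}{44064}$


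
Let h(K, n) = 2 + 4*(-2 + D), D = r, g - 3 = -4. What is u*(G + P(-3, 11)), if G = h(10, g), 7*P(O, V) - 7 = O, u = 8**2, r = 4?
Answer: 4736/7 ≈ 676.57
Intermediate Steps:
g = -1 (g = 3 - 4 = -1)
D = 4
u = 64
P(O, V) = 1 + O/7
h(K, n) = 10 (h(K, n) = 2 + 4*(-2 + 4) = 2 + 4*2 = 2 + 8 = 10)
G = 10
u*(G + P(-3, 11)) = 64*(10 + (1 + (1/7)*(-3))) = 64*(10 + (1 - 3/7)) = 64*(10 + 4/7) = 64*(74/7) = 4736/7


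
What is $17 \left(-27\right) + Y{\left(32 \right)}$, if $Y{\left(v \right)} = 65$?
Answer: $-394$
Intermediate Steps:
$17 \left(-27\right) + Y{\left(32 \right)} = 17 \left(-27\right) + 65 = -459 + 65 = -394$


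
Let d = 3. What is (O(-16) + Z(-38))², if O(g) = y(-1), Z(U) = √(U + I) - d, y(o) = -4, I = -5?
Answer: (7 - I*√43)² ≈ 6.0 - 91.804*I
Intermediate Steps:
Z(U) = -3 + √(-5 + U) (Z(U) = √(U - 5) - 1*3 = √(-5 + U) - 3 = -3 + √(-5 + U))
O(g) = -4
(O(-16) + Z(-38))² = (-4 + (-3 + √(-5 - 38)))² = (-4 + (-3 + √(-43)))² = (-4 + (-3 + I*√43))² = (-7 + I*√43)²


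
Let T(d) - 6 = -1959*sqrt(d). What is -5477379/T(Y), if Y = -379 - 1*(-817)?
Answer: 1825793/93383569 + 1192242829*sqrt(438)/186767138 ≈ 133.62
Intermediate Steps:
Y = 438 (Y = -379 + 817 = 438)
T(d) = 6 - 1959*sqrt(d)
-5477379/T(Y) = -5477379/(6 - 1959*sqrt(438))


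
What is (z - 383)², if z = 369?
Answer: 196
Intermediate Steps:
(z - 383)² = (369 - 383)² = (-14)² = 196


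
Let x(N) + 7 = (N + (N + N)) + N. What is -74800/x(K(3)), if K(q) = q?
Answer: -14960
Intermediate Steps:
x(N) = -7 + 4*N (x(N) = -7 + ((N + (N + N)) + N) = -7 + ((N + 2*N) + N) = -7 + (3*N + N) = -7 + 4*N)
-74800/x(K(3)) = -74800/(-7 + 4*3) = -74800/(-7 + 12) = -74800/5 = -187*80 = -14960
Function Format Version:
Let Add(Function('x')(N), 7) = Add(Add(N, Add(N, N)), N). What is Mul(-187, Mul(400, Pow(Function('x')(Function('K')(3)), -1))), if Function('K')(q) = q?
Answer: -14960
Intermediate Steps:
Function('x')(N) = Add(-7, Mul(4, N)) (Function('x')(N) = Add(-7, Add(Add(N, Add(N, N)), N)) = Add(-7, Add(Add(N, Mul(2, N)), N)) = Add(-7, Add(Mul(3, N), N)) = Add(-7, Mul(4, N)))
Mul(-187, Mul(400, Pow(Function('x')(Function('K')(3)), -1))) = Mul(-187, Mul(400, Pow(Add(-7, Mul(4, 3)), -1))) = Mul(-187, Mul(400, Pow(Add(-7, 12), -1))) = Mul(-187, Mul(400, Pow(5, -1))) = Mul(-187, Mul(400, Rational(1, 5))) = Mul(-187, 80) = -14960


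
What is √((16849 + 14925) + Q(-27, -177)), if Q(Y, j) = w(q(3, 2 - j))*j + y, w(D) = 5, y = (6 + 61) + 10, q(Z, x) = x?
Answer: √30966 ≈ 175.97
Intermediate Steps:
y = 77 (y = 67 + 10 = 77)
Q(Y, j) = 77 + 5*j (Q(Y, j) = 5*j + 77 = 77 + 5*j)
√((16849 + 14925) + Q(-27, -177)) = √((16849 + 14925) + (77 + 5*(-177))) = √(31774 + (77 - 885)) = √(31774 - 808) = √30966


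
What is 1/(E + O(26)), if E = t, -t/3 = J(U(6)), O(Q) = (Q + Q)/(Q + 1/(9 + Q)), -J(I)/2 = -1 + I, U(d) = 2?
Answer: 911/7286 ≈ 0.12503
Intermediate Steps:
J(I) = 2 - 2*I (J(I) = -2*(-1 + I) = 2 - 2*I)
O(Q) = 2*Q/(Q + 1/(9 + Q)) (O(Q) = (2*Q)/(Q + 1/(9 + Q)) = 2*Q/(Q + 1/(9 + Q)))
t = 6 (t = -3*(2 - 2*2) = -3*(2 - 4) = -3*(-2) = 6)
E = 6
1/(E + O(26)) = 1/(6 + 2*26*(9 + 26)/(1 + 26**2 + 9*26)) = 1/(6 + 2*26*35/(1 + 676 + 234)) = 1/(6 + 2*26*35/911) = 1/(6 + 2*26*(1/911)*35) = 1/(6 + 1820/911) = 1/(7286/911) = 911/7286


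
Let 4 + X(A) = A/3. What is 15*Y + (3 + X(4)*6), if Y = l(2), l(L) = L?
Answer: 17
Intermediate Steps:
Y = 2
X(A) = -4 + A/3
15*Y + (3 + X(4)*6) = 15*2 + (3 + (-4 + (⅓)*4)*6) = 30 + (3 + (-4 + 4/3)*6) = 30 + (3 - 8/3*6) = 30 + (3 - 16) = 30 - 13 = 17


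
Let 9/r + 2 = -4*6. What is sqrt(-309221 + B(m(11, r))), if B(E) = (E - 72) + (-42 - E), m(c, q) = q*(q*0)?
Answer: I*sqrt(309335) ≈ 556.18*I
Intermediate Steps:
r = -9/26 (r = 9/(-2 - 4*6) = 9/(-2 - 24) = 9/(-26) = 9*(-1/26) = -9/26 ≈ -0.34615)
m(c, q) = 0 (m(c, q) = q*0 = 0)
B(E) = -114 (B(E) = (-72 + E) + (-42 - E) = -114)
sqrt(-309221 + B(m(11, r))) = sqrt(-309221 - 114) = sqrt(-309335) = I*sqrt(309335)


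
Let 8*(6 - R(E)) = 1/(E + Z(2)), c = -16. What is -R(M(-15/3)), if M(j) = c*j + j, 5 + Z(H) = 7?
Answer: -3695/616 ≈ -5.9984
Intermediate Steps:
Z(H) = 2 (Z(H) = -5 + 7 = 2)
M(j) = -15*j (M(j) = -16*j + j = -15*j)
R(E) = 6 - 1/(8*(2 + E)) (R(E) = 6 - 1/(8*(E + 2)) = 6 - 1/(8*(2 + E)))
-R(M(-15/3)) = -(95 + 48*(-(-225)/3))/(8*(2 - (-225)/3)) = -(95 + 48*(-15*(-5)))/(8*(2 - 15*(-5))) = -(95 + 48*75)/(8*(2 + 75)) = -(95 + 3600)/(8*77) = -3695/(8*77) = -1*3695/616 = -3695/616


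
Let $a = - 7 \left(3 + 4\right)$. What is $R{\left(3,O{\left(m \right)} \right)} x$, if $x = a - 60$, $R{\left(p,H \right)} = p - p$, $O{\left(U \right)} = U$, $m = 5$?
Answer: $0$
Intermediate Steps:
$R{\left(p,H \right)} = 0$
$a = -49$ ($a = \left(-7\right) 7 = -49$)
$x = -109$ ($x = -49 - 60 = -109$)
$R{\left(3,O{\left(m \right)} \right)} x = 0 \left(-109\right) = 0$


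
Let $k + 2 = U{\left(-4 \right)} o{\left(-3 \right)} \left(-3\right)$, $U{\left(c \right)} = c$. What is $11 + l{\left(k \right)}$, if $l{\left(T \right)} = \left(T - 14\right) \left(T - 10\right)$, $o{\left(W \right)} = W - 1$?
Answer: $3851$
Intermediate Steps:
$o{\left(W \right)} = -1 + W$ ($o{\left(W \right)} = W - 1 = -1 + W$)
$k = -50$ ($k = -2 + - 4 \left(-1 - 3\right) \left(-3\right) = -2 + \left(-4\right) \left(-4\right) \left(-3\right) = -2 + 16 \left(-3\right) = -2 - 48 = -50$)
$l{\left(T \right)} = \left(-14 + T\right) \left(-10 + T\right)$
$11 + l{\left(k \right)} = 11 + \left(140 + \left(-50\right)^{2} - -1200\right) = 11 + \left(140 + 2500 + 1200\right) = 11 + 3840 = 3851$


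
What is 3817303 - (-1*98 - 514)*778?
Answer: 4293439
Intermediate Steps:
3817303 - (-1*98 - 514)*778 = 3817303 - (-98 - 514)*778 = 3817303 - (-612)*778 = 3817303 - 1*(-476136) = 3817303 + 476136 = 4293439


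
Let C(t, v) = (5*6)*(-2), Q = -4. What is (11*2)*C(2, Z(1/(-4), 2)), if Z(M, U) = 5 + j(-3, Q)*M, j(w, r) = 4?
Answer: -1320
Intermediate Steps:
Z(M, U) = 5 + 4*M
C(t, v) = -60 (C(t, v) = 30*(-2) = -60)
(11*2)*C(2, Z(1/(-4), 2)) = (11*2)*(-60) = 22*(-60) = -1320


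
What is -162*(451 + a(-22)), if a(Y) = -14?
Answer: -70794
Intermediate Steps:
-162*(451 + a(-22)) = -162*(451 - 14) = -162*437 = -70794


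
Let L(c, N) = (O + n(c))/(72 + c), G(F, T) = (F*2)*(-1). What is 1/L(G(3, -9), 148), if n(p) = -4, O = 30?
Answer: 33/13 ≈ 2.5385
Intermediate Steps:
G(F, T) = -2*F (G(F, T) = (2*F)*(-1) = -2*F)
L(c, N) = 26/(72 + c) (L(c, N) = (30 - 4)/(72 + c) = 26/(72 + c))
1/L(G(3, -9), 148) = 1/(26/(72 - 2*3)) = 1/(26/(72 - 6)) = 1/(26/66) = 1/(26*(1/66)) = 1/(13/33) = 33/13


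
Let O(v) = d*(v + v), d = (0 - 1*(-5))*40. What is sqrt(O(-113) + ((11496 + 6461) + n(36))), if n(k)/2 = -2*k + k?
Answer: 3*I*sqrt(3035) ≈ 165.27*I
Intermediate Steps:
n(k) = -2*k (n(k) = 2*(-2*k + k) = 2*(-k) = -2*k)
d = 200 (d = (0 + 5)*40 = 5*40 = 200)
O(v) = 400*v (O(v) = 200*(v + v) = 200*(2*v) = 400*v)
sqrt(O(-113) + ((11496 + 6461) + n(36))) = sqrt(400*(-113) + ((11496 + 6461) - 2*36)) = sqrt(-45200 + (17957 - 72)) = sqrt(-45200 + 17885) = sqrt(-27315) = 3*I*sqrt(3035)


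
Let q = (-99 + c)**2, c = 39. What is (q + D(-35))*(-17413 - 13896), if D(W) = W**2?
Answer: -151065925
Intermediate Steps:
q = 3600 (q = (-99 + 39)**2 = (-60)**2 = 3600)
(q + D(-35))*(-17413 - 13896) = (3600 + (-35)**2)*(-17413 - 13896) = (3600 + 1225)*(-31309) = 4825*(-31309) = -151065925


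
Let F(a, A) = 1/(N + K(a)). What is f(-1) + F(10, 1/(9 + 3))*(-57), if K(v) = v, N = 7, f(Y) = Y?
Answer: -74/17 ≈ -4.3529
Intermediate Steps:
F(a, A) = 1/(7 + a)
f(-1) + F(10, 1/(9 + 3))*(-57) = -1 - 57/(7 + 10) = -1 - 57/17 = -74/17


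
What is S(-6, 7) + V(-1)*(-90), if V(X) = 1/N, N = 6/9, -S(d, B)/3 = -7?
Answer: -114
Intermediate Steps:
S(d, B) = 21 (S(d, B) = -3*(-7) = 21)
N = ⅔ (N = 6*(⅑) = ⅔ ≈ 0.66667)
V(X) = 3/2 (V(X) = 1/(⅔) = 3/2)
S(-6, 7) + V(-1)*(-90) = 21 + (3/2)*(-90) = 21 - 135 = -114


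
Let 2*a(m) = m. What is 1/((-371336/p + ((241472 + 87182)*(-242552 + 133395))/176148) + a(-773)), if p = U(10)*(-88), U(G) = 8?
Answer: -3875256/788701183931 ≈ -4.9135e-6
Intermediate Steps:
a(m) = m/2
p = -704 (p = 8*(-88) = -704)
1/((-371336/p + ((241472 + 87182)*(-242552 + 133395))/176148) + a(-773)) = 1/((-371336/(-704) + ((241472 + 87182)*(-242552 + 133395))/176148) + (1/2)*(-773)) = 1/((-371336*(-1/704) + (328654*(-109157))*(1/176148)) - 773/2) = 1/((46417/88 - 35874884678*1/176148) - 773/2) = 1/((46417/88 - 17937442339/88074) - 773/2) = 1/(-787203397487/3875256 - 773/2) = 1/(-788701183931/3875256) = -3875256/788701183931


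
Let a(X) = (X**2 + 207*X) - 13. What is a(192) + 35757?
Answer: 112352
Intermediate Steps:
a(X) = -13 + X**2 + 207*X
a(192) + 35757 = (-13 + 192**2 + 207*192) + 35757 = (-13 + 36864 + 39744) + 35757 = 76595 + 35757 = 112352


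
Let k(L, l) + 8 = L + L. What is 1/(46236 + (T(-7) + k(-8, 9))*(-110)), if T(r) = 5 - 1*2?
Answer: 1/48546 ≈ 2.0599e-5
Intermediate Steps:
k(L, l) = -8 + 2*L (k(L, l) = -8 + (L + L) = -8 + 2*L)
T(r) = 3 (T(r) = 5 - 2 = 3)
1/(46236 + (T(-7) + k(-8, 9))*(-110)) = 1/(46236 + (3 + (-8 + 2*(-8)))*(-110)) = 1/(46236 + (3 + (-8 - 16))*(-110)) = 1/(46236 + (3 - 24)*(-110)) = 1/(46236 - 21*(-110)) = 1/(46236 + 2310) = 1/48546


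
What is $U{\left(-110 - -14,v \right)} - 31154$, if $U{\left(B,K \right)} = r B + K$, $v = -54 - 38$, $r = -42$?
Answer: $-27214$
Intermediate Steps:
$v = -92$ ($v = -54 - 38 = -92$)
$U{\left(B,K \right)} = K - 42 B$ ($U{\left(B,K \right)} = - 42 B + K = K - 42 B$)
$U{\left(-110 - -14,v \right)} - 31154 = \left(-92 - 42 \left(-110 - -14\right)\right) - 31154 = \left(-92 - 42 \left(-110 + 14\right)\right) - 31154 = \left(-92 - -4032\right) - 31154 = \left(-92 + 4032\right) - 31154 = 3940 - 31154 = -27214$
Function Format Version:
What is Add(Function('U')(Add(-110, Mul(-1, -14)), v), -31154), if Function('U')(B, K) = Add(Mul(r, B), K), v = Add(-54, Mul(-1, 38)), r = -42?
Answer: -27214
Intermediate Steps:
v = -92 (v = Add(-54, -38) = -92)
Function('U')(B, K) = Add(K, Mul(-42, B)) (Function('U')(B, K) = Add(Mul(-42, B), K) = Add(K, Mul(-42, B)))
Add(Function('U')(Add(-110, Mul(-1, -14)), v), -31154) = Add(Add(-92, Mul(-42, Add(-110, Mul(-1, -14)))), -31154) = Add(Add(-92, Mul(-42, Add(-110, 14))), -31154) = Add(Add(-92, Mul(-42, -96)), -31154) = Add(Add(-92, 4032), -31154) = Add(3940, -31154) = -27214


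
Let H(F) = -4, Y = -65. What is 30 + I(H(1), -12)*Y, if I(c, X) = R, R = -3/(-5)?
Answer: -9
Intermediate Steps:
R = ⅗ (R = -3*(-⅕) = ⅗ ≈ 0.60000)
I(c, X) = ⅗
30 + I(H(1), -12)*Y = 30 + (⅗)*(-65) = 30 - 39 = -9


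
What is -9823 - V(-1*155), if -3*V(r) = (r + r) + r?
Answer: -9978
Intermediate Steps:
V(r) = -r (V(r) = -((r + r) + r)/3 = -(2*r + r)/3 = -r)
-9823 - V(-1*155) = -9823 - (-1)*(-1*155) = -9823 - (-1)*(-155) = -9823 - 1*155 = -9823 - 155 = -9978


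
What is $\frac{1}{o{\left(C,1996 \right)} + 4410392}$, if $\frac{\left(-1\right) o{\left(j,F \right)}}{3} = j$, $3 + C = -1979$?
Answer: $\frac{1}{4416338} \approx 2.2643 \cdot 10^{-7}$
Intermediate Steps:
$C = -1982$ ($C = -3 - 1979 = -1982$)
$o{\left(j,F \right)} = - 3 j$
$\frac{1}{o{\left(C,1996 \right)} + 4410392} = \frac{1}{\left(-3\right) \left(-1982\right) + 4410392} = \frac{1}{5946 + 4410392} = \frac{1}{4416338}$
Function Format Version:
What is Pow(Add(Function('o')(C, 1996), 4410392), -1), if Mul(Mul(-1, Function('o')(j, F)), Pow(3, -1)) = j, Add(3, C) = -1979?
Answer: Rational(1, 4416338) ≈ 2.2643e-7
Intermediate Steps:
C = -1982 (C = Add(-3, -1979) = -1982)
Function('o')(j, F) = Mul(-3, j)
Pow(Add(Function('o')(C, 1996), 4410392), -1) = Pow(Add(Mul(-3, -1982), 4410392), -1) = Pow(Add(5946, 4410392), -1) = Pow(4416338, -1) = Rational(1, 4416338)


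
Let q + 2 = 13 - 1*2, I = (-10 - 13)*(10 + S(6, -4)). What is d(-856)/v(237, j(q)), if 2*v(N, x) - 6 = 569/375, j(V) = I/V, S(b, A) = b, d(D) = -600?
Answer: -450000/2819 ≈ -159.63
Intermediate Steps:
I = -368 (I = (-10 - 13)*(10 + 6) = -23*16 = -368)
q = 9 (q = -2 + (13 - 1*2) = -2 + (13 - 2) = -2 + 11 = 9)
j(V) = -368/V
v(N, x) = 2819/750 (v(N, x) = 3 + (569/375)/2 = 3 + (569*(1/375))/2 = 3 + (½)*(569/375) = 3 + 569/750 = 2819/750)
d(-856)/v(237, j(q)) = -600/2819/750 = -600*750/2819 = -450000/2819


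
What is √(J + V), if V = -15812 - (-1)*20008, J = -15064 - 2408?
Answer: 2*I*√3319 ≈ 115.22*I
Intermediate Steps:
J = -17472
V = 4196 (V = -15812 - 1*(-20008) = -15812 + 20008 = 4196)
√(J + V) = √(-17472 + 4196) = √(-13276) = 2*I*√3319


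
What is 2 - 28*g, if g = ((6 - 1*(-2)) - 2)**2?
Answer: -1006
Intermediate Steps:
g = 36 (g = ((6 + 2) - 2)**2 = (8 - 2)**2 = 6**2 = 36)
2 - 28*g = 2 - 28*36 = 2 - 1008 = -1006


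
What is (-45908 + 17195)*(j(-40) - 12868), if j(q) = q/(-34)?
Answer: 369445104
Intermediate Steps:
j(q) = -q/34 (j(q) = q*(-1/34) = -q/34)
(-45908 + 17195)*(j(-40) - 12868) = (-45908 + 17195)*(-1/34*(-40) - 12868) = -28713*(20/17 - 12868) = -28713*(-218736/17) = 369445104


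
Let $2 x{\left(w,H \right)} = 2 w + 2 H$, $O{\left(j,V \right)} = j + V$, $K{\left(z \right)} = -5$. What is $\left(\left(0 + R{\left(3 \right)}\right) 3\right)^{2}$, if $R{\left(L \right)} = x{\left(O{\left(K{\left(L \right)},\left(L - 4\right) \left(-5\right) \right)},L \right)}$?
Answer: $81$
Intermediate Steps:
$O{\left(j,V \right)} = V + j$
$x{\left(w,H \right)} = H + w$ ($x{\left(w,H \right)} = \frac{2 w + 2 H}{2} = \frac{2 H + 2 w}{2} = H + w$)
$R{\left(L \right)} = 15 - 4 L$ ($R{\left(L \right)} = L + \left(\left(L - 4\right) \left(-5\right) - 5\right) = L + \left(\left(-4 + L\right) \left(-5\right) - 5\right) = L - \left(-15 + 5 L\right) = 15 - 4 L$)
$\left(\left(0 + R{\left(3 \right)}\right) 3\right)^{2} = \left(\left(0 + \left(15 - 12\right)\right) 3\right)^{2} = \left(\left(0 + 3\right) 3\right)^{2} = \left(3 \cdot 3\right)^{2} = 9^{2} = 81$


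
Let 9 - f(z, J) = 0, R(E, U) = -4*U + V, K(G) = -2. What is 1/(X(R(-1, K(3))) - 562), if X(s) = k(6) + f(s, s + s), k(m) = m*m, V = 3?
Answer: -1/517 ≈ -0.0019342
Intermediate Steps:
k(m) = m²
R(E, U) = 3 - 4*U (R(E, U) = -4*U + 3 = 3 - 4*U)
f(z, J) = 9 (f(z, J) = 9 - 1*0 = 9 + 0 = 9)
X(s) = 45 (X(s) = 6² + 9 = 36 + 9 = 45)
1/(X(R(-1, K(3))) - 562) = 1/(45 - 562) = 1/(-517) = -1/517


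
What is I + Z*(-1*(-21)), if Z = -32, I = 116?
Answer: -556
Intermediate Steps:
I + Z*(-1*(-21)) = 116 - (-32)*(-21) = 116 - 32*21 = 116 - 672 = -556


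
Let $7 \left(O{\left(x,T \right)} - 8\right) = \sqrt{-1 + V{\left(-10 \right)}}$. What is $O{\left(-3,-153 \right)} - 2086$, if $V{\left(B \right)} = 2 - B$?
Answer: $-2078 + \frac{\sqrt{11}}{7} \approx -2077.5$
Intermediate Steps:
$O{\left(x,T \right)} = 8 + \frac{\sqrt{11}}{7}$ ($O{\left(x,T \right)} = 8 + \frac{\sqrt{-1 + \left(2 - -10\right)}}{7} = 8 + \frac{\sqrt{-1 + \left(2 + 10\right)}}{7} = 8 + \frac{\sqrt{-1 + 12}}{7} = 8 + \frac{\sqrt{11}}{7}$)
$O{\left(-3,-153 \right)} - 2086 = \left(8 + \frac{\sqrt{11}}{7}\right) - 2086 = -2078 + \frac{\sqrt{11}}{7}$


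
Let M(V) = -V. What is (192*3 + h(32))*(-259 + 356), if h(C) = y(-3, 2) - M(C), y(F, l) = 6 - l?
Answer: 59364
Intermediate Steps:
h(C) = 4 + C (h(C) = (6 - 1*2) - (-1)*C = (6 - 2) + C = 4 + C)
(192*3 + h(32))*(-259 + 356) = (192*3 + (4 + 32))*(-259 + 356) = (576 + 36)*97 = 612*97 = 59364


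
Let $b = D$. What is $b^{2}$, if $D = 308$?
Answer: $94864$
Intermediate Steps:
$b = 308$
$b^{2} = 308^{2} = 94864$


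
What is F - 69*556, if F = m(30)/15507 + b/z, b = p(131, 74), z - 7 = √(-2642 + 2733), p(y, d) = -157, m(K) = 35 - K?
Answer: -1189009553/31014 - 157*√91/42 ≈ -38374.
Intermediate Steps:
z = 7 + √91 (z = 7 + √(-2642 + 2733) = 7 + √91 ≈ 16.539)
b = -157
F = 5/15507 - 157/(7 + √91) (F = (35 - 1*30)/15507 - 157/(7 + √91) = (35 - 30)*(1/15507) - 157/(7 + √91) = 5*(1/15507) - 157/(7 + √91) = 5/15507 - 157/(7 + √91) ≈ -9.4922)
F - 69*556 = (811543/31014 - 157*√91/42) - 69*556 = (811543/31014 - 157*√91/42) - 1*38364 = (811543/31014 - 157*√91/42) - 38364 = -1189009553/31014 - 157*√91/42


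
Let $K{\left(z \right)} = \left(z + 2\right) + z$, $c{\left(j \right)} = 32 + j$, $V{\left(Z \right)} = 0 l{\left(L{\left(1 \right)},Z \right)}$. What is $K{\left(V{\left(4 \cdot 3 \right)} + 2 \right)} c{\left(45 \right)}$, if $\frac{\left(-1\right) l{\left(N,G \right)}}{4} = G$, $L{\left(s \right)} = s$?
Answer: $462$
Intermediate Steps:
$l{\left(N,G \right)} = - 4 G$
$V{\left(Z \right)} = 0$ ($V{\left(Z \right)} = 0 \left(- 4 Z\right) = 0$)
$K{\left(z \right)} = 2 + 2 z$ ($K{\left(z \right)} = \left(2 + z\right) + z = 2 + 2 z$)
$K{\left(V{\left(4 \cdot 3 \right)} + 2 \right)} c{\left(45 \right)} = \left(2 + 2 \left(0 + 2\right)\right) \left(32 + 45\right) = \left(2 + 2 \cdot 2\right) 77 = \left(2 + 4\right) 77 = 6 \cdot 77 = 462$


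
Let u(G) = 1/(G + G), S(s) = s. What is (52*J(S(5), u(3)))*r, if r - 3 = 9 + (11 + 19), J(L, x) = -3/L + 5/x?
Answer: 321048/5 ≈ 64210.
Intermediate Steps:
u(G) = 1/(2*G)
r = 42 (r = 3 + (9 + (11 + 19)) = 3 + (9 + 30) = 3 + 39 = 42)
(52*J(S(5), u(3)))*r = (52*(-3/5 + 5/(((½)/3))))*42 = (52*(-3*⅕ + 5/(((½)*(⅓)))))*42 = (52*(-⅗ + 5/(⅙)))*42 = (52*(-⅗ + 5*6))*42 = (52*(-⅗ + 30))*42 = (52*(147/5))*42 = (7644/5)*42 = 321048/5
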